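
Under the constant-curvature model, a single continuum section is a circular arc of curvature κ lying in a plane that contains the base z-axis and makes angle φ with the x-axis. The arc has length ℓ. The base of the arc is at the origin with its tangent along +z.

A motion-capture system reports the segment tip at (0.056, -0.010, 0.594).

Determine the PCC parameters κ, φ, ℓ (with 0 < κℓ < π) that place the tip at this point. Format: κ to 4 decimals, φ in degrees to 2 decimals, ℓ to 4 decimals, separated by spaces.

0.3195 349.88 0.5976

ρ = √(x²+y²) = √(0.056² + -0.010²) = 0.05689
φ = atan2(y, x) mod 360° = atan2(-0.010, 0.056) = 349.8753°
|p|² = ρ² + z² = 0.05689² + 0.594² = 0.35607
κ = 2ρ / |p|² = 2×0.05689 / 0.35607 = 0.31952
θ = 2·atan2(ρ, z) = 2·atan2(0.05689, 0.594) = 0.19095 rad
ℓ = θ/κ = 0.19095/0.31952 = 0.59763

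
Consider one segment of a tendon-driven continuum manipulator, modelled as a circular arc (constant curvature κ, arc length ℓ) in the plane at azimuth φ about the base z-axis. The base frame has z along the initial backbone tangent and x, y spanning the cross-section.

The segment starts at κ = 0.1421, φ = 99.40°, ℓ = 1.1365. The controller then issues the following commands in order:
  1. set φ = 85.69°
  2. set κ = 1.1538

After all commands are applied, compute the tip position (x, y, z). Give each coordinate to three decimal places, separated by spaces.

0.048 0.642 0.838

initial: κ=0.1421, φ=99.40°, ℓ=1.1365
cmd 1: set φ=85.69° → (κ,φ,ℓ)=(0.1421,85.69°,1.1365) → tip=(0.0069,0.0913,1.1316)
cmd 2: set κ=1.1538 → (κ,φ,ℓ)=(1.1538,85.69°,1.1365) → tip=(0.0484,0.6425,0.8377)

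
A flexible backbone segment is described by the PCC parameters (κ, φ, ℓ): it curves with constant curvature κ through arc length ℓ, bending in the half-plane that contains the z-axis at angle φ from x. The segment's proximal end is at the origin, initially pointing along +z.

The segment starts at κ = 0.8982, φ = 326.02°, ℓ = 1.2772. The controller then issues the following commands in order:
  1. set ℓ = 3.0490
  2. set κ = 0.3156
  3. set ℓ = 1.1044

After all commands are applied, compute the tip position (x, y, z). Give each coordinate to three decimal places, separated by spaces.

initial: κ=0.8982, φ=326.02°, ℓ=1.2772
cmd 1: set ℓ=3.0490 → (κ,φ,ℓ)=(0.8982,326.02°,3.0490) → tip=(1.7725,-1.1947,0.4366)
cmd 2: set κ=0.3156 → (κ,φ,ℓ)=(0.3156,326.02°,3.0490) → tip=(1.1254,-0.7586,2.5998)
cmd 3: set ℓ=1.1044 → (κ,φ,ℓ)=(0.3156,326.02°,1.1044) → tip=(0.1580,-0.1065,1.0822)

0.158 -0.106 1.082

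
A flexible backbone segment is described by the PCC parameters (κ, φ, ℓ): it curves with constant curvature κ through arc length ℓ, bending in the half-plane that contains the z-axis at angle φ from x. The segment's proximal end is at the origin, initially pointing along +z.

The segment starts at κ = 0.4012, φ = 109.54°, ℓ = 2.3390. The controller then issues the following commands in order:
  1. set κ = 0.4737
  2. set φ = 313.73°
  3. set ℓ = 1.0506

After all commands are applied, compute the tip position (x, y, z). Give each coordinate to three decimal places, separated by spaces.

0.177 -0.185 1.008

initial: κ=0.4012, φ=109.54°, ℓ=2.3390
cmd 1: set κ=0.4737 → (κ,φ,ℓ)=(0.4737,109.54°,2.3390) → tip=(-0.3908,1.1012,1.8890)
cmd 2: set φ=313.73° → (κ,φ,ℓ)=(0.4737,313.73°,2.3390) → tip=(0.8078,-0.8444,1.8890)
cmd 3: set ℓ=1.0506 → (κ,φ,ℓ)=(0.4737,313.73°,1.0506) → tip=(0.1770,-0.1850,1.0078)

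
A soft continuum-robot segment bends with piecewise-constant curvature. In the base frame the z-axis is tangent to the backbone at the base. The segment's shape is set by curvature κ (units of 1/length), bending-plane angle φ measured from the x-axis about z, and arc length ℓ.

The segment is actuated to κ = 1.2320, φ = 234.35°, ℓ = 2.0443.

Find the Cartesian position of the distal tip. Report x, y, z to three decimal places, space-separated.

θ = κ·ℓ = 1.2320 × 2.0443 = 2.51858 rad
ρ = (1 − cos θ)/κ = (1 − -0.81212)/1.2320 = 1.47088
z = sin θ / κ = 0.58349/1.2320 = 0.47361
x = ρ cos φ = 1.47088 × cos(234.35°) = -0.85728
y = ρ sin φ = 1.47088 × sin(234.35°) = -1.19523

-0.857 -1.195 0.474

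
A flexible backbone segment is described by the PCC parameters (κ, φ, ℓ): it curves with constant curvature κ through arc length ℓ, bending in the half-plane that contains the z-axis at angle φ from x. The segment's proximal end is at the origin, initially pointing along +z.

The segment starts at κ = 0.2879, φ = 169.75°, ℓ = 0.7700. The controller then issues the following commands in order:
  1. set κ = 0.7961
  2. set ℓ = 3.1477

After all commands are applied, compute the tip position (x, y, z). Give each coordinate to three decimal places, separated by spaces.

initial: κ=0.2879, φ=169.75°, ℓ=0.7700
cmd 1: set κ=0.7961 → (κ,φ,ℓ)=(0.7961,169.75°,0.7700) → tip=(-0.2251,0.0407,0.7227)
cmd 2: set ℓ=3.1477 → (κ,φ,ℓ)=(0.7961,169.75°,3.1477) → tip=(-2.2307,0.4034,0.7458)

-2.231 0.403 0.746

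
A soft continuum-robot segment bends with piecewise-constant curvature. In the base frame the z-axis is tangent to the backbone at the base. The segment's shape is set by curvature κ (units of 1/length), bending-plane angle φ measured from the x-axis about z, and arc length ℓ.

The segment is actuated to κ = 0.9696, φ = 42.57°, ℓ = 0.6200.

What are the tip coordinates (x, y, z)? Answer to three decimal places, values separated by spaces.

0.133 0.122 0.583

θ = κ·ℓ = 0.9696 × 0.6200 = 0.60115 rad
ρ = (1 − cos θ)/κ = (1 − 0.82468)/0.9696 = 0.18081
z = sin θ / κ = 0.56559/0.9696 = 0.58333
x = ρ cos φ = 0.18081 × cos(42.57°) = 0.13316
y = ρ sin φ = 0.18081 × sin(42.57°) = 0.12232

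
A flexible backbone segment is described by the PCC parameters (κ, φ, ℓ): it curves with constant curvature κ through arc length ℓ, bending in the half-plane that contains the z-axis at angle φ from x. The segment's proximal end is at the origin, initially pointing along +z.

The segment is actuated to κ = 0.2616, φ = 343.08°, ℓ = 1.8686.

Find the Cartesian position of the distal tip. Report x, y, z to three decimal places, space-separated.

0.428 -0.130 1.795

θ = κ·ℓ = 0.2616 × 1.8686 = 0.48883 rad
ρ = (1 − cos θ)/κ = (1 − 0.88288)/0.2616 = 0.44769
z = sin θ / κ = 0.46959/0.2616 = 1.79507
x = ρ cos φ = 0.44769 × cos(343.08°) = 0.42831
y = ρ sin φ = 0.44769 × sin(343.08°) = -0.13029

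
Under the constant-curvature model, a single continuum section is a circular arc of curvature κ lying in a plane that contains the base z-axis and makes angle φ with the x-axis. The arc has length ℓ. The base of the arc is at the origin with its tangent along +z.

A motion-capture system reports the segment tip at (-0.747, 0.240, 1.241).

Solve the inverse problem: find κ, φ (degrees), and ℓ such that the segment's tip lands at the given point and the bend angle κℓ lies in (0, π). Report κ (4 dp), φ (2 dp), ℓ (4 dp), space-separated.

ρ = √(x²+y²) = √(-0.747² + 0.240²) = 0.78461
φ = atan2(y, x) mod 360° = atan2(0.240, -0.747) = 162.1886°
|p|² = ρ² + z² = 0.78461² + 1.241² = 2.15569
κ = 2ρ / |p|² = 2×0.78461 / 2.15569 = 0.72794
θ = 2·atan2(ρ, z) = 2·atan2(0.78461, 1.241) = 1.12757 rad
ℓ = θ/κ = 1.12757/0.72794 = 1.54899

0.7279 162.19 1.5490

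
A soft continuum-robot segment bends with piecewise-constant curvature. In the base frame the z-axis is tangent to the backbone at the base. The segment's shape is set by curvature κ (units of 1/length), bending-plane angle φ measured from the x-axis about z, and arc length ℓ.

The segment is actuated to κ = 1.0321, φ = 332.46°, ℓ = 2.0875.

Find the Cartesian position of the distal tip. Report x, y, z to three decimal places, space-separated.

1.333 -0.695 0.808

θ = κ·ℓ = 1.0321 × 2.0875 = 2.15451 rad
ρ = (1 − cos θ)/κ = (1 − -0.55113)/1.0321 = 1.50288
z = sin θ / κ = 0.83442/1.0321 = 0.80847
x = ρ cos φ = 1.50288 × cos(332.46°) = 1.33259
y = ρ sin φ = 1.50288 × sin(332.46°) = -0.69488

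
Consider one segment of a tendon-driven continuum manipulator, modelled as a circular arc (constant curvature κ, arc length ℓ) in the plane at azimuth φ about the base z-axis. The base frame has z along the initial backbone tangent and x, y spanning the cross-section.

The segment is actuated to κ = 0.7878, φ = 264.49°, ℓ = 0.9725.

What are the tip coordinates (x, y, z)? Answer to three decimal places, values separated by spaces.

θ = κ·ℓ = 0.7878 × 0.9725 = 0.76614 rad
ρ = (1 − cos θ)/κ = (1 − 0.72060)/0.7878 = 0.35466
z = sin θ / κ = 0.69336/0.7878 = 0.88012
x = ρ cos φ = 0.35466 × cos(264.49°) = -0.03405
y = ρ sin φ = 0.35466 × sin(264.49°) = -0.35303

-0.034 -0.353 0.880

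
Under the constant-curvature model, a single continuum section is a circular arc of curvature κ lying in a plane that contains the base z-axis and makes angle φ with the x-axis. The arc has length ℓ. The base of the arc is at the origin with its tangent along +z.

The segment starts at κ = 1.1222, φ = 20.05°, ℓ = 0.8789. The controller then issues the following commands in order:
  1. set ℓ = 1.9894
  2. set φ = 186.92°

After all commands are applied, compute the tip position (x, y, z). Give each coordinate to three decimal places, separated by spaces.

-1.428 -0.173 0.703

initial: κ=1.1222, φ=20.05°, ℓ=0.8789
cmd 1: set ℓ=1.9894 → (κ,φ,ℓ)=(1.1222,20.05°,1.9894) → tip=(1.3515,0.4932,0.7030)
cmd 2: set φ=186.92° → (κ,φ,ℓ)=(1.1222,186.92°,1.9894) → tip=(-1.4282,-0.1733,0.7030)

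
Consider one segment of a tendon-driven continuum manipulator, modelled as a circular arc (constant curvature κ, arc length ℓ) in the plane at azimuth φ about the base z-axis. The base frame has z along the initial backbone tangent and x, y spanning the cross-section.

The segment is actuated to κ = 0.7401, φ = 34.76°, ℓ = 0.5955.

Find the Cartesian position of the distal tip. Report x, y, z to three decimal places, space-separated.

0.106 0.074 0.576

θ = κ·ℓ = 0.7401 × 0.5955 = 0.44073 rad
ρ = (1 − cos θ)/κ = (1 − 0.90444)/0.7401 = 0.12912
z = sin θ / κ = 0.42660/0.7401 = 0.57641
x = ρ cos φ = 0.12912 × cos(34.76°) = 0.10608
y = ρ sin φ = 0.12912 × sin(34.76°) = 0.07361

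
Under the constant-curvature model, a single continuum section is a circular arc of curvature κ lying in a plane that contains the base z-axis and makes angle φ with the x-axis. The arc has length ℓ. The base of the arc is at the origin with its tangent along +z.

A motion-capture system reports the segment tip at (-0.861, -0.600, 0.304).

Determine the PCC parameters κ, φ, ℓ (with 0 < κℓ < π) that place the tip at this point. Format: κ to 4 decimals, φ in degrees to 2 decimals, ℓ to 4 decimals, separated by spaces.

1.7582 214.87 1.4661

ρ = √(x²+y²) = √(-0.861² + -0.600²) = 1.04944
φ = atan2(y, x) mod 360° = atan2(-0.600, -0.861) = 214.8713°
|p|² = ρ² + z² = 1.04944² + 0.304² = 1.19374
κ = 2ρ / |p|² = 2×1.04944 / 1.19374 = 1.75824
θ = 2·atan2(ρ, z) = 2·atan2(1.04944, 0.304) = 2.57767 rad
ℓ = θ/κ = 2.57767/1.75824 = 1.46605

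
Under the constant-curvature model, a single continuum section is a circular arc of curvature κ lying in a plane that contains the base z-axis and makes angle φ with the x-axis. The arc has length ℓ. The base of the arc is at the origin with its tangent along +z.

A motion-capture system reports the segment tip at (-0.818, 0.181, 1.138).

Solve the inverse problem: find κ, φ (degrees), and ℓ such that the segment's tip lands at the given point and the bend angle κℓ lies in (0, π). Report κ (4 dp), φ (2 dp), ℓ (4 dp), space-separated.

ρ = √(x²+y²) = √(-0.818² + 0.181²) = 0.83779
φ = atan2(y, x) mod 360° = atan2(0.181, -0.818) = 167.5231°
|p|² = ρ² + z² = 0.83779² + 1.138² = 1.99693
κ = 2ρ / |p|² = 2×0.83779 / 1.99693 = 0.83907
θ = 2·atan2(ρ, z) = 2·atan2(0.83779, 1.138) = 1.26921 rad
ℓ = θ/κ = 1.26921/0.83907 = 1.51263

0.8391 167.52 1.5126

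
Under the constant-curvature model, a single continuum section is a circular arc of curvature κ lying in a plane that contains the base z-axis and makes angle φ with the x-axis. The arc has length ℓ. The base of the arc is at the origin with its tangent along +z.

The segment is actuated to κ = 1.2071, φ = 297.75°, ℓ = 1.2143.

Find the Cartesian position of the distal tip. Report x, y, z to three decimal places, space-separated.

θ = κ·ℓ = 1.2071 × 1.2143 = 1.46578 rad
ρ = (1 − cos θ)/κ = (1 − 0.10482)/1.2071 = 0.74159
z = sin θ / κ = 0.99449/1.2071 = 0.82387
x = ρ cos φ = 0.74159 × cos(297.75°) = 0.34530
y = ρ sin φ = 0.74159 × sin(297.75°) = -0.65630

0.345 -0.656 0.824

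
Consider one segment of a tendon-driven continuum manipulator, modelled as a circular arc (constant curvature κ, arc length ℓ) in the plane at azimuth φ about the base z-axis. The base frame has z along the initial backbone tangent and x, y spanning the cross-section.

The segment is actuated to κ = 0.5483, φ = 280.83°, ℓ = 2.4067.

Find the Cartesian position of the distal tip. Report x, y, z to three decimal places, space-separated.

θ = κ·ℓ = 0.5483 × 2.4067 = 1.31959 rad
ρ = (1 − cos θ)/κ = (1 − 0.24857)/0.5483 = 1.37047
z = sin θ / κ = 0.96861/0.5483 = 1.76658
x = ρ cos φ = 1.37047 × cos(280.83°) = 0.25751
y = ρ sin φ = 1.37047 × sin(280.83°) = -1.34606

0.258 -1.346 1.767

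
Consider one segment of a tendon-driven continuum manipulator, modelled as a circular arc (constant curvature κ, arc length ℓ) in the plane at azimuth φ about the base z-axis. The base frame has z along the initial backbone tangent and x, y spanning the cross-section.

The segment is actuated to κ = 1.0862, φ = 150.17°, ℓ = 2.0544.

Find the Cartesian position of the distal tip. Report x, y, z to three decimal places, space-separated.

θ = κ·ℓ = 1.0862 × 2.0544 = 2.23149 rad
ρ = (1 − cos θ)/κ = (1 − -0.61366)/1.0862 = 1.48560
z = sin θ / κ = 0.78957/1.0862 = 0.72691
x = ρ cos φ = 1.48560 × cos(150.17°) = -1.28877
y = ρ sin φ = 1.48560 × sin(150.17°) = 0.73898

-1.289 0.739 0.727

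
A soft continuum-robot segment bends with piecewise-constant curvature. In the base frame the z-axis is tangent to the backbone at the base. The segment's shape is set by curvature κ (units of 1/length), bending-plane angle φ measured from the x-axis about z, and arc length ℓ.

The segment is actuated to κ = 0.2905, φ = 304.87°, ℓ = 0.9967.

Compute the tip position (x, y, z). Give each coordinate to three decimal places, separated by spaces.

θ = κ·ℓ = 0.2905 × 0.9967 = 0.28954 rad
ρ = (1 − cos θ)/κ = (1 − 0.95837)/0.2905 = 0.14329
z = sin θ / κ = 0.28551/0.2905 = 0.98283
x = ρ cos φ = 0.14329 × cos(304.87°) = 0.08192
y = ρ sin φ = 0.14329 × sin(304.87°) = -0.11756

0.082 -0.118 0.983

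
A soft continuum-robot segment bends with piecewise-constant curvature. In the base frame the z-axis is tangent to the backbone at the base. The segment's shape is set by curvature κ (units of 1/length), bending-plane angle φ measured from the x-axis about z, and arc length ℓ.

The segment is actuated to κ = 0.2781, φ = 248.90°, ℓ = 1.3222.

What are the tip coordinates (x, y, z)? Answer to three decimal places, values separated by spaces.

-0.087 -0.224 1.293

θ = κ·ℓ = 0.2781 × 1.3222 = 0.36770 rad
ρ = (1 − cos θ)/κ = (1 − 0.93316)/0.2781 = 0.24036
z = sin θ / κ = 0.35947/0.2781 = 1.29261
x = ρ cos φ = 0.24036 × cos(248.90°) = -0.08653
y = ρ sin φ = 0.24036 × sin(248.90°) = -0.22425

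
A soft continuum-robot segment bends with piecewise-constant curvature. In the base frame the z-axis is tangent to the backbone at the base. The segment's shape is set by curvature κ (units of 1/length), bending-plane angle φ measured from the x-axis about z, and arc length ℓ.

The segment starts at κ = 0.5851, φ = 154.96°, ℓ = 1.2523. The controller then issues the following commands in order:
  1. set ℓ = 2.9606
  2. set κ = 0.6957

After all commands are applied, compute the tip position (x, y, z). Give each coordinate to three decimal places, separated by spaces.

-1.914 0.894 1.269

initial: κ=0.5851, φ=154.96°, ℓ=1.2523
cmd 1: set ℓ=2.9606 → (κ,φ,ℓ)=(0.5851,154.96°,2.9606) → tip=(-1.7974,0.8397,1.6869)
cmd 2: set κ=0.6957 → (κ,φ,ℓ)=(0.6957,154.96°,2.9606) → tip=(-1.9139,0.8941,1.2690)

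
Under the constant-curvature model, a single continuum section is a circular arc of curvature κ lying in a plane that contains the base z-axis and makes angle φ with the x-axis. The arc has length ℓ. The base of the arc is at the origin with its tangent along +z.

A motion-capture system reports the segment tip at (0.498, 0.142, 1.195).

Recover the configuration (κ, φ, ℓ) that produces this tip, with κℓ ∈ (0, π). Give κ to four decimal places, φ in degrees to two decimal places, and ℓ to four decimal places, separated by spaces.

0.6106 15.92 1.3394

ρ = √(x²+y²) = √(0.498² + 0.142²) = 0.51785
φ = atan2(y, x) mod 360° = atan2(0.142, 0.498) = 15.9150°
|p|² = ρ² + z² = 0.51785² + 1.195² = 1.69619
κ = 2ρ / |p|² = 2×0.51785 / 1.69619 = 0.61060
θ = 2·atan2(ρ, z) = 2·atan2(0.51785, 1.195) = 0.81784 rad
ℓ = θ/κ = 0.81784/0.61060 = 1.33940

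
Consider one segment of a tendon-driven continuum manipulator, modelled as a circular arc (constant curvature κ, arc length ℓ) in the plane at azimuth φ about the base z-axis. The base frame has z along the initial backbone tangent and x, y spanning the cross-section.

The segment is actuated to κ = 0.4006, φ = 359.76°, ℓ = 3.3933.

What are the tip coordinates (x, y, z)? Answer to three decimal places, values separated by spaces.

1.972 -0.008 2.441

θ = κ·ℓ = 0.4006 × 3.3933 = 1.35936 rad
ρ = (1 − cos θ)/κ = (1 − 0.20987)/0.4006 = 1.97237
z = sin θ / κ = 0.97773/0.4006 = 2.44066
x = ρ cos φ = 1.97237 × cos(359.76°) = 1.97235
y = ρ sin φ = 1.97237 × sin(359.76°) = -0.00826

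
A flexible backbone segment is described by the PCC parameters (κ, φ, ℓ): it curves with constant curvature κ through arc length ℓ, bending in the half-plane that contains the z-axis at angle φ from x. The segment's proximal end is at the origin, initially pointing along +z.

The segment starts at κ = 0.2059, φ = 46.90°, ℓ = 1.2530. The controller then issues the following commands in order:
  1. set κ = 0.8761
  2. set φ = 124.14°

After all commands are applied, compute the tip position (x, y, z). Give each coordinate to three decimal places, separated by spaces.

-0.349 0.514 1.016

initial: κ=0.2059, φ=46.90°, ℓ=1.2530
cmd 1: set κ=0.8761 → (κ,φ,ℓ)=(0.8761,46.90°,1.2530) → tip=(0.4246,0.4537,1.0161)
cmd 2: set φ=124.14° → (κ,φ,ℓ)=(0.8761,124.14°,1.2530) → tip=(-0.3487,0.5143,1.0161)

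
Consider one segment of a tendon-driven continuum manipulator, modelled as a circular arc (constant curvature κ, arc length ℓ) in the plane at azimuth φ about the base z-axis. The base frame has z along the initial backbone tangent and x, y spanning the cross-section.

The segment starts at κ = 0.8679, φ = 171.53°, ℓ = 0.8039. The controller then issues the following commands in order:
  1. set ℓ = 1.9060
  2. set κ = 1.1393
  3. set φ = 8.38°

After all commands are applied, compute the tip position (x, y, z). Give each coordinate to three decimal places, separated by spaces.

1.359 0.200 0.724

initial: κ=0.8679, φ=171.53°, ℓ=0.8039
cmd 1: set ℓ=1.9060 → (κ,φ,ℓ)=(0.8679,171.53°,1.9060) → tip=(-1.2346,0.1839,1.1482)
cmd 2: set κ=1.1393 → (κ,φ,ℓ)=(1.1393,171.53°,1.9060) → tip=(-1.3589,0.2024,0.7241)
cmd 3: set φ=8.38° → (κ,φ,ℓ)=(1.1393,8.38°,1.9060) → tip=(1.3592,0.2002,0.7241)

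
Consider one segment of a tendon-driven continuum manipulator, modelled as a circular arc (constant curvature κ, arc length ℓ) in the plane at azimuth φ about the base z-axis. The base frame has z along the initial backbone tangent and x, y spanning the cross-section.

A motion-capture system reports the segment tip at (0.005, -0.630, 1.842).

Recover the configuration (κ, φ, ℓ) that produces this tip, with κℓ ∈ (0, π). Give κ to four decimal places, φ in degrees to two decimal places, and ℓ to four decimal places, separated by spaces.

ρ = √(x²+y²) = √(0.005² + -0.630²) = 0.63002
φ = atan2(y, x) mod 360° = atan2(-0.630, 0.005) = 270.4547°
|p|² = ρ² + z² = 0.63002² + 1.842² = 3.78989
κ = 2ρ / |p|² = 2×0.63002 / 3.78989 = 0.33247
θ = 2·atan2(ρ, z) = 2·atan2(0.63002, 1.842) = 0.65911 rad
ℓ = θ/κ = 0.65911/0.33247 = 1.98245

0.3325 270.45 1.9825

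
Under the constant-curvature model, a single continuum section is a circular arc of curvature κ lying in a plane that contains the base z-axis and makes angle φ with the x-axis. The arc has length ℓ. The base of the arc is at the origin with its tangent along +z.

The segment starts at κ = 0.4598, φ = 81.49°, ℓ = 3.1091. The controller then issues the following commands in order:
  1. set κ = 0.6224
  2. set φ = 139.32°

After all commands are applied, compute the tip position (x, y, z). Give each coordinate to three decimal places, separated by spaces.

initial: κ=0.4598, φ=81.49°, ℓ=3.1091
cmd 1: set κ=0.6224 → (κ,φ,ℓ)=(0.6224,81.49°,3.1091) → tip=(0.3225,2.1552,1.5012)
cmd 2: set φ=139.32° → (κ,φ,ℓ)=(0.6224,139.32°,3.1091) → tip=(-1.6526,1.4204,1.5012)

-1.653 1.420 1.501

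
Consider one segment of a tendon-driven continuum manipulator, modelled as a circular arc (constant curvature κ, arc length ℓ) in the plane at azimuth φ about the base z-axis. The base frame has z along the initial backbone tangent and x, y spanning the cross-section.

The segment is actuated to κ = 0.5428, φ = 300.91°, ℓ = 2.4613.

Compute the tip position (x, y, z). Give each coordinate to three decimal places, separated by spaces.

0.726 -1.213 1.792

θ = κ·ℓ = 0.5428 × 2.4613 = 1.33599 rad
ρ = (1 − cos θ)/κ = (1 − 0.23265)/0.5428 = 1.41369
z = sin θ / κ = 0.97256/0.5428 = 1.79175
x = ρ cos φ = 1.41369 × cos(300.91°) = 0.72620
y = ρ sin φ = 1.41369 × sin(300.91°) = -1.21291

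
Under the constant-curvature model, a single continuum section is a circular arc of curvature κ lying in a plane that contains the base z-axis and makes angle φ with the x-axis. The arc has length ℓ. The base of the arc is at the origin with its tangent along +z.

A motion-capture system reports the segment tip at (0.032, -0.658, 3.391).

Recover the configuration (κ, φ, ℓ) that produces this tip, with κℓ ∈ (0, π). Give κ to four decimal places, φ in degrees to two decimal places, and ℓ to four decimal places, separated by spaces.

ρ = √(x²+y²) = √(0.032² + -0.658²) = 0.65878
φ = atan2(y, x) mod 360° = atan2(-0.658, 0.032) = 272.7842°
|p|² = ρ² + z² = 0.65878² + 3.391² = 11.93287
κ = 2ρ / |p|² = 2×0.65878 / 11.93287 = 0.11041
θ = 2·atan2(ρ, z) = 2·atan2(0.65878, 3.391) = 0.38376 rad
ℓ = θ/κ = 0.38376/0.11041 = 3.47569

0.1104 272.78 3.4757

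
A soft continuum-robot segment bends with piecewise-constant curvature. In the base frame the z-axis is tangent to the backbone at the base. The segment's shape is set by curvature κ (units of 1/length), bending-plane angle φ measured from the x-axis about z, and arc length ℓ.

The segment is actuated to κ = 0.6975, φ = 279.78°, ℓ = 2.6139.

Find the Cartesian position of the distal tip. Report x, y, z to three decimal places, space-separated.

0.304 -1.766 1.388

θ = κ·ℓ = 0.6975 × 2.6139 = 1.82320 rad
ρ = (1 − cos θ)/κ = (1 − -0.24973)/0.6975 = 1.79172
z = sin θ / κ = 0.96832/0.6975 = 1.38827
x = ρ cos φ = 1.79172 × cos(279.78°) = 0.30435
y = ρ sin φ = 1.79172 × sin(279.78°) = -1.76569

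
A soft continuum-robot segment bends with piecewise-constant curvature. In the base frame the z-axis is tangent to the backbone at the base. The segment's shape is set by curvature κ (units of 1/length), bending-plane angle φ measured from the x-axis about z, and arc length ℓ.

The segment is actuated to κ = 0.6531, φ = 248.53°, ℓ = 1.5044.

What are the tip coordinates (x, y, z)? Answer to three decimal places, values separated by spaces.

θ = κ·ℓ = 0.6531 × 1.5044 = 0.98252 rad
ρ = (1 − cos θ)/κ = (1 − 0.55492)/0.6531 = 0.68148
z = sin θ / κ = 0.83190/0.6531 = 1.27377
x = ρ cos φ = 0.68148 × cos(248.53°) = -0.24943
y = ρ sin φ = 0.68148 × sin(248.53°) = -0.63419

-0.249 -0.634 1.274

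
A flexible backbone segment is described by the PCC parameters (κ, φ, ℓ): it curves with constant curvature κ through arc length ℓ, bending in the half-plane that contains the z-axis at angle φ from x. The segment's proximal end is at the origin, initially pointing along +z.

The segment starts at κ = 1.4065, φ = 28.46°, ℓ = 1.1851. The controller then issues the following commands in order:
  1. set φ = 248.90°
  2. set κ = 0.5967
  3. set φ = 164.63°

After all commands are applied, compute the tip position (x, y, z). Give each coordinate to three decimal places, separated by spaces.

-0.387 0.107 1.089

initial: κ=1.4065, φ=28.46°, ℓ=1.1851
cmd 1: set φ=248.90° → (κ,φ,ℓ)=(1.4065,248.90°,1.1851) → tip=(-0.2805,-0.7269,0.7077)
cmd 2: set κ=0.5967 → (κ,φ,ℓ)=(0.5967,248.90°,1.1851) → tip=(-0.1447,-0.3749,1.0888)
cmd 3: set φ=164.63° → (κ,φ,ℓ)=(0.5967,164.63°,1.1851) → tip=(-0.3875,0.1065,1.0888)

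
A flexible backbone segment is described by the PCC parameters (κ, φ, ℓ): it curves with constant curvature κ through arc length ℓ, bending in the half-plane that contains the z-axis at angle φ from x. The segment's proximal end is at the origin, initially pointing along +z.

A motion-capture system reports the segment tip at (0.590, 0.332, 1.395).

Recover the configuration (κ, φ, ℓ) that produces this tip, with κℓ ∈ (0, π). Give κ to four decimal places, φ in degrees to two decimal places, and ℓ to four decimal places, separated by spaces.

0.5631 29.37 1.6046

ρ = √(x²+y²) = √(0.590² + 0.332²) = 0.67700
φ = atan2(y, x) mod 360° = atan2(0.332, 0.590) = 29.3670°
|p|² = ρ² + z² = 0.67700² + 1.395² = 2.40435
κ = 2ρ / |p|² = 2×0.67700 / 2.40435 = 0.56314
θ = 2·atan2(ρ, z) = 2·atan2(0.67700, 1.395) = 0.90364 rad
ℓ = θ/κ = 0.90364/0.56314 = 1.60464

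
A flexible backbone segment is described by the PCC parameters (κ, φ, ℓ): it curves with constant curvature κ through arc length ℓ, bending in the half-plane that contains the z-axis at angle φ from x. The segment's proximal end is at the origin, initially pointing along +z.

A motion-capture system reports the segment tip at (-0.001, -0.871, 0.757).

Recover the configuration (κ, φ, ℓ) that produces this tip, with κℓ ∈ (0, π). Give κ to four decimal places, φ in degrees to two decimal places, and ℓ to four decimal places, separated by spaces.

1.3081 269.93 1.3077

ρ = √(x²+y²) = √(-0.001² + -0.871²) = 0.87100
φ = atan2(y, x) mod 360° = atan2(-0.871, -0.001) = 269.9342°
|p|² = ρ² + z² = 0.87100² + 0.757² = 1.33169
κ = 2ρ / |p|² = 2×0.87100 / 1.33169 = 1.30811
θ = 2·atan2(ρ, z) = 2·atan2(0.87100, 0.757) = 1.71062 rad
ℓ = θ/κ = 1.71062/1.30811 = 1.30770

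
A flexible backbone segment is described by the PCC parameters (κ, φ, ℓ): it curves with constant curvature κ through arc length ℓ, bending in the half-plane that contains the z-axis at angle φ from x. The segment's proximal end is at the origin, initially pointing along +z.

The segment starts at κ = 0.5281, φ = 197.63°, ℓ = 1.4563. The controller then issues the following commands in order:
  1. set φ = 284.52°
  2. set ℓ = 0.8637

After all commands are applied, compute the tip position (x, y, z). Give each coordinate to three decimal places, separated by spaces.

0.049 -0.187 0.834

initial: κ=0.5281, φ=197.63°, ℓ=1.4563
cmd 1: set φ=284.52° → (κ,φ,ℓ)=(0.5281,284.52°,1.4563) → tip=(0.1336,-0.5159,1.3169)
cmd 2: set ℓ=0.8637 → (κ,φ,ℓ)=(0.5281,284.52°,0.8637) → tip=(0.0485,-0.1874,0.8341)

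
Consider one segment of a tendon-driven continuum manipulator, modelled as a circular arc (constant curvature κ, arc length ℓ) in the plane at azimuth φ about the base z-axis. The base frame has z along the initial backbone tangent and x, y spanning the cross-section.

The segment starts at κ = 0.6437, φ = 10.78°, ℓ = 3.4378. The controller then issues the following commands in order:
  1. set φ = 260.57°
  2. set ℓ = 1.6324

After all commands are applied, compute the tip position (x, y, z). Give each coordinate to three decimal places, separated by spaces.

-0.128 -0.771 1.348

initial: κ=0.6437, φ=10.78°, ℓ=3.4378
cmd 1: set φ=260.57° → (κ,φ,ℓ)=(0.6437,260.57°,3.4378) → tip=(-0.4070,-2.4503,1.2441)
cmd 2: set ℓ=1.6324 → (κ,φ,ℓ)=(0.6437,260.57°,1.6324) → tip=(-0.1281,-0.7710,1.3482)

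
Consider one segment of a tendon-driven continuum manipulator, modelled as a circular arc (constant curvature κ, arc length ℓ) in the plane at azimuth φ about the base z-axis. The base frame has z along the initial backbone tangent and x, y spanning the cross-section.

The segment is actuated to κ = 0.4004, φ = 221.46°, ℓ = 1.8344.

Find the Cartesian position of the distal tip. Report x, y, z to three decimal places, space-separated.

θ = κ·ℓ = 0.4004 × 1.8344 = 0.73449 rad
ρ = (1 − cos θ)/κ = (1 − 0.74217)/0.4004 = 0.64393
z = sin θ / κ = 0.67021/0.4004 = 1.67385
x = ρ cos φ = 0.64393 × cos(221.46°) = -0.48257
y = ρ sin φ = 0.64393 × sin(221.46°) = -0.42634

-0.483 -0.426 1.674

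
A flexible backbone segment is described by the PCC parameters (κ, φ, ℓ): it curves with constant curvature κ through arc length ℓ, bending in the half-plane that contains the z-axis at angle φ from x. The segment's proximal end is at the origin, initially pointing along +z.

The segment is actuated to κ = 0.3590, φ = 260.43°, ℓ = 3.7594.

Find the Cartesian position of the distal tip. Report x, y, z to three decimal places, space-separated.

θ = κ·ℓ = 0.3590 × 3.7594 = 1.34962 rad
ρ = (1 − cos θ)/κ = (1 − 0.21937)/0.3590 = 2.17445
z = sin θ / κ = 0.97564/0.3590 = 2.71766
x = ρ cos φ = 2.17445 × cos(260.43°) = -0.36151
y = ρ sin φ = 2.17445 × sin(260.43°) = -2.14419

-0.362 -2.144 2.718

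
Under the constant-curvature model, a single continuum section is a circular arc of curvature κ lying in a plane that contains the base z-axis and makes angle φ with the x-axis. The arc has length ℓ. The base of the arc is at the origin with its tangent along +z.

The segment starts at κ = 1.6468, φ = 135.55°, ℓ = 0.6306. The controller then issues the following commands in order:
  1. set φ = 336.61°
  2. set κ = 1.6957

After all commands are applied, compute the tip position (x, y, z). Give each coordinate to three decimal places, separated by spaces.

0.281 -0.122 0.517

initial: κ=1.6468, φ=135.55°, ℓ=0.6306
cmd 1: set φ=336.61° → (κ,φ,ℓ)=(1.6468,336.61°,0.6306) → tip=(0.2745,-0.1187,0.5232)
cmd 2: set κ=1.6957 → (κ,φ,ℓ)=(1.6957,336.61°,0.6306) → tip=(0.2811,-0.1216,0.5171)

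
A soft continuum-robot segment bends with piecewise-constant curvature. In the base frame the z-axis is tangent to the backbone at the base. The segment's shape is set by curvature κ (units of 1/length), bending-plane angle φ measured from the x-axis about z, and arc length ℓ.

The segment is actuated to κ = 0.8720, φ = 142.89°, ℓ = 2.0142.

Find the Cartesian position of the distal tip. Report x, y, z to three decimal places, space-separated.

-1.083 0.820 1.127

θ = κ·ℓ = 0.8720 × 2.0142 = 1.75638 rad
ρ = (1 − cos θ)/κ = (1 − -0.18452)/0.8720 = 1.35840
z = sin θ / κ = 0.98283/0.8720 = 1.12710
x = ρ cos φ = 1.35840 × cos(142.89°) = -1.08329
y = ρ sin φ = 1.35840 × sin(142.89°) = 0.81959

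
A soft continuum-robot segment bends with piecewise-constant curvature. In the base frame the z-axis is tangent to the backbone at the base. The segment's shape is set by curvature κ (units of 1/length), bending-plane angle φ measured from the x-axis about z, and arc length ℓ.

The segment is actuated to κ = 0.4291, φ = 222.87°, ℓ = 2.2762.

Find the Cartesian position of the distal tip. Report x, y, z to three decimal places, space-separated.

θ = κ·ℓ = 0.4291 × 2.2762 = 0.97672 rad
ρ = (1 − cos θ)/κ = (1 − 0.55975)/0.4291 = 1.02599
z = sin θ / κ = 0.82866/0.4291 = 1.93117
x = ρ cos φ = 1.02599 × cos(222.87°) = -0.75195
y = ρ sin φ = 1.02599 × sin(222.87°) = -0.69802

-0.752 -0.698 1.931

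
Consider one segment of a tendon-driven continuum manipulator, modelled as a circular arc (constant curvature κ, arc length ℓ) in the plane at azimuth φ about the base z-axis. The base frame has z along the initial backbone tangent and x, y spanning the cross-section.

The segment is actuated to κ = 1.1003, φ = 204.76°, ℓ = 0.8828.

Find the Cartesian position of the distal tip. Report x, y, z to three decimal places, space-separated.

-0.360 -0.166 0.750

θ = κ·ℓ = 1.1003 × 0.8828 = 0.97134 rad
ρ = (1 − cos θ)/κ = (1 − 0.56419)/1.1003 = 0.39608
z = sin θ / κ = 0.82565/1.1003 = 0.75038
x = ρ cos φ = 0.39608 × cos(204.76°) = -0.35967
y = ρ sin φ = 0.39608 × sin(204.76°) = -0.16589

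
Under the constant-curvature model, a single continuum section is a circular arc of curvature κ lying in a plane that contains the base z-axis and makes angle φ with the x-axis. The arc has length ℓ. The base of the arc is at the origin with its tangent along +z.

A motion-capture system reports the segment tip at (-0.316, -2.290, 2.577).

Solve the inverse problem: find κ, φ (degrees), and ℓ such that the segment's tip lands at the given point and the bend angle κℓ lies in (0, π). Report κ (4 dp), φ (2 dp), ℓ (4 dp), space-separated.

0.3858 262.14 3.7908

ρ = √(x²+y²) = √(-0.316² + -2.290²) = 2.31170
φ = atan2(y, x) mod 360° = atan2(-2.290, -0.316) = 262.1433°
|p|² = ρ² + z² = 2.31170² + 2.577² = 11.98488
κ = 2ρ / |p|² = 2×2.31170 / 11.98488 = 0.38577
θ = 2·atan2(ρ, z) = 2·atan2(2.31170, 2.577) = 1.46237 rad
ℓ = θ/κ = 1.46237/0.38577 = 3.79078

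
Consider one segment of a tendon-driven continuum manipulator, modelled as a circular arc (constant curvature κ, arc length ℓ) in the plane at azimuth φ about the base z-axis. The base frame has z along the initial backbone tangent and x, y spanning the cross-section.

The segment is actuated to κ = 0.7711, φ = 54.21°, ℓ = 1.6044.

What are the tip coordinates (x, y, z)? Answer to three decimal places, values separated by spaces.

0.510 0.707 1.225

θ = κ·ℓ = 0.7711 × 1.6044 = 1.23715 rad
ρ = (1 − cos θ)/κ = (1 − 0.32749)/0.7711 = 0.87215
z = sin θ / κ = 0.94486/0.7711 = 1.22533
x = ρ cos φ = 0.87215 × cos(54.21°) = 0.51005
y = ρ sin φ = 0.87215 × sin(54.21°) = 0.70746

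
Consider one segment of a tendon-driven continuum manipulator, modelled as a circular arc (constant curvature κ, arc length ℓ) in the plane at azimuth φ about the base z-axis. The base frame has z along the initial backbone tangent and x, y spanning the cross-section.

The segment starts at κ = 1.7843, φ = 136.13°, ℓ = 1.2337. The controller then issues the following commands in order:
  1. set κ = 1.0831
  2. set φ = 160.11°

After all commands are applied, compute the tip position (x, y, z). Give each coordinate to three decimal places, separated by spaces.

initial: κ=1.7843, φ=136.13°, ℓ=1.2337
cmd 1: set κ=1.0831 → (κ,φ,ℓ)=(1.0831,136.13°,1.2337) → tip=(-0.5109,0.4911,0.8980)
cmd 2: set φ=160.11° → (κ,φ,ℓ)=(1.0831,160.11°,1.2337) → tip=(-0.6664,0.2411,0.8980)

-0.666 0.241 0.898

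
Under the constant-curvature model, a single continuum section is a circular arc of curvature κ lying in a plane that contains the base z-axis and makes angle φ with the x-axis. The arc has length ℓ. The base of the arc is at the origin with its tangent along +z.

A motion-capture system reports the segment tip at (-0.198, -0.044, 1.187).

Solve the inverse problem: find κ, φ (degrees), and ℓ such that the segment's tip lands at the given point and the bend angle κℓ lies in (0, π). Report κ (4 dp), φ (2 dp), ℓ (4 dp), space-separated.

ρ = √(x²+y²) = √(-0.198² + -0.044²) = 0.20283
φ = atan2(y, x) mod 360° = atan2(-0.044, -0.198) = 192.5288°
|p|² = ρ² + z² = 0.20283² + 1.187² = 1.45011
κ = 2ρ / |p|² = 2×0.20283 / 1.45011 = 0.27974
θ = 2·atan2(ρ, z) = 2·atan2(0.20283, 1.187) = 0.33848 rad
ℓ = θ/κ = 0.33848/0.27974 = 1.20997

0.2797 192.53 1.2100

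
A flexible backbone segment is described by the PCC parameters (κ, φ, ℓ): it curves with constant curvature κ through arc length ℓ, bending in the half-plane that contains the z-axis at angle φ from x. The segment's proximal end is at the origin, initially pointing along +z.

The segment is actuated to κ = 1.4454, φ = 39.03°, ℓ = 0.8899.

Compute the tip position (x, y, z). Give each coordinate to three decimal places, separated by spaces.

θ = κ·ℓ = 1.4454 × 0.8899 = 1.28626 rad
ρ = (1 − cos θ)/κ = (1 − 0.28071)/1.4454 = 0.49764
z = sin θ / κ = 0.95979/1.4454 = 0.66403
x = ρ cos φ = 0.49764 × cos(39.03°) = 0.38657
y = ρ sin φ = 0.49764 × sin(39.03°) = 0.31338

0.387 0.313 0.664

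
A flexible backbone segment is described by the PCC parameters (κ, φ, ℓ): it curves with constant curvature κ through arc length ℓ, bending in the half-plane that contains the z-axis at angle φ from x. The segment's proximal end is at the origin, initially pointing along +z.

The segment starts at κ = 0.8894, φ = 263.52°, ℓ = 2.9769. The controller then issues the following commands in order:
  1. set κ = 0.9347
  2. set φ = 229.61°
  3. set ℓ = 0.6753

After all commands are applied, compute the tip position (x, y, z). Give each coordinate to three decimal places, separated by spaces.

initial: κ=0.8894, φ=263.52°, ℓ=2.9769
cmd 1: set κ=0.9347 → (κ,φ,ℓ)=(0.9347,263.52°,2.9769) → tip=(-0.2338,-2.0583,0.3760)
cmd 2: set φ=229.61° → (κ,φ,ℓ)=(0.9347,229.61°,2.9769) → tip=(-1.3423,-1.5778,0.3760)
cmd 3: set ℓ=0.6753 → (κ,φ,ℓ)=(0.9347,229.61°,0.6753) → tip=(-0.1336,-0.1570,0.6313)

-0.134 -0.157 0.631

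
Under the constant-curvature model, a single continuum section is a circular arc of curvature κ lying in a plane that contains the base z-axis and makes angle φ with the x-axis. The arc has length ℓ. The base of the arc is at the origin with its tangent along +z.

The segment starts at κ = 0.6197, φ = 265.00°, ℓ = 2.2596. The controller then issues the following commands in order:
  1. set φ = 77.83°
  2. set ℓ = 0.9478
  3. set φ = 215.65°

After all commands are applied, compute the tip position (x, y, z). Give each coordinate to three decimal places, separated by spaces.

initial: κ=0.6197, φ=265.00°, ℓ=2.2596
cmd 1: set φ=77.83° → (κ,φ,ℓ)=(0.6197,77.83°,2.2596) → tip=(0.2825,1.3097,1.5903)
cmd 2: set ℓ=0.9478 → (κ,φ,ℓ)=(0.6197,77.83°,0.9478) → tip=(0.0570,0.2644,0.8942)
cmd 3: set φ=215.65° → (κ,φ,ℓ)=(0.6197,215.65°,0.9478) → tip=(-0.2198,-0.1576,0.8942)

-0.220 -0.158 0.894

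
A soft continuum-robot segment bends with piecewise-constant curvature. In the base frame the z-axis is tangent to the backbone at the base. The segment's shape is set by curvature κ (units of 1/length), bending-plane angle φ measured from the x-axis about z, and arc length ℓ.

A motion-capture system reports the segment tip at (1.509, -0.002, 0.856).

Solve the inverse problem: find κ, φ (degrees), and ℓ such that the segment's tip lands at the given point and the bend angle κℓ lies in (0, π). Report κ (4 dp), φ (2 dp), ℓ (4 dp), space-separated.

ρ = √(x²+y²) = √(1.509² + -0.002²) = 1.50900
φ = atan2(y, x) mod 360° = atan2(-0.002, 1.509) = 359.9241°
|p|² = ρ² + z² = 1.50900² + 0.856² = 3.00982
κ = 2ρ / |p|² = 2×1.50900 / 3.00982 = 1.00272
θ = 2·atan2(ρ, z) = 2·atan2(1.50900, 0.856) = 2.10959 rad
ℓ = θ/κ = 2.10959/1.00272 = 2.10387

1.0027 359.92 2.1039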